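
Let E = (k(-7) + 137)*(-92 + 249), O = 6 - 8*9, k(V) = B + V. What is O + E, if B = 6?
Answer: 21286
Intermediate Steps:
k(V) = 6 + V
O = -66 (O = 6 - 72 = -66)
E = 21352 (E = ((6 - 7) + 137)*(-92 + 249) = (-1 + 137)*157 = 136*157 = 21352)
O + E = -66 + 21352 = 21286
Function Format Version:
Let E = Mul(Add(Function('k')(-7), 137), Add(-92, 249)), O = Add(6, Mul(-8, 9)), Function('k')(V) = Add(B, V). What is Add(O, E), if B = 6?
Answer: 21286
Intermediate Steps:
Function('k')(V) = Add(6, V)
O = -66 (O = Add(6, -72) = -66)
E = 21352 (E = Mul(Add(Add(6, -7), 137), Add(-92, 249)) = Mul(Add(-1, 137), 157) = Mul(136, 157) = 21352)
Add(O, E) = Add(-66, 21352) = 21286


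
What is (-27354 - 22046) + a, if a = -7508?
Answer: -56908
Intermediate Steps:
(-27354 - 22046) + a = (-27354 - 22046) - 7508 = -49400 - 7508 = -56908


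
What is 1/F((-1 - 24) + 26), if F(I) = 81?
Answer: 1/81 ≈ 0.012346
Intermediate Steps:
1/F((-1 - 24) + 26) = 1/81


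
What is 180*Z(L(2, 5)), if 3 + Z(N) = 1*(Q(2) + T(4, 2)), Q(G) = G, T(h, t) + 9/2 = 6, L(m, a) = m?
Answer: 90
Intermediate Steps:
T(h, t) = 3/2 (T(h, t) = -9/2 + 6 = 3/2)
Z(N) = ½ (Z(N) = -3 + 1*(2 + 3/2) = -3 + 1*(7/2) = -3 + 7/2 = ½)
180*Z(L(2, 5)) = 180*(½) = 90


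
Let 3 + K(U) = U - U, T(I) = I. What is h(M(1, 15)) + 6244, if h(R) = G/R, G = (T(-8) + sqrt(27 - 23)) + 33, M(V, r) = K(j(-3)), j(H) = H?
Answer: 6235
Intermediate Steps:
K(U) = -3 (K(U) = -3 + (U - U) = -3 + 0 = -3)
M(V, r) = -3
G = 27 (G = (-8 + sqrt(27 - 23)) + 33 = (-8 + sqrt(4)) + 33 = (-8 + 2) + 33 = -6 + 33 = 27)
h(R) = 27/R
h(M(1, 15)) + 6244 = 27/(-3) + 6244 = 27*(-1/3) + 6244 = -9 + 6244 = 6235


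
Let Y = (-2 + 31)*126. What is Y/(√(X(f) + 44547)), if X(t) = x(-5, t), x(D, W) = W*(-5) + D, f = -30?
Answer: 1827*√11173/11173 ≈ 17.284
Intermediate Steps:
x(D, W) = D - 5*W (x(D, W) = -5*W + D = D - 5*W)
X(t) = -5 - 5*t
Y = 3654 (Y = 29*126 = 3654)
Y/(√(X(f) + 44547)) = 3654/(√((-5 - 5*(-30)) + 44547)) = 3654/(√((-5 + 150) + 44547)) = 3654/(√(145 + 44547)) = 3654/(√44692) = 3654/((2*√11173)) = 3654*(√11173/22346) = 1827*√11173/11173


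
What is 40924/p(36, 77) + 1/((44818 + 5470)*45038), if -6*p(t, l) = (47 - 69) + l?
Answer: -556125471073481/124567901920 ≈ -4464.4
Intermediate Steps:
p(t, l) = 11/3 - l/6 (p(t, l) = -((47 - 69) + l)/6 = -(-22 + l)/6 = 11/3 - l/6)
40924/p(36, 77) + 1/((44818 + 5470)*45038) = 40924/(11/3 - ⅙*77) + 1/((44818 + 5470)*45038) = 40924/(11/3 - 77/6) + (1/45038)/50288 = 40924/(-55/6) + (1/50288)*(1/45038) = 40924*(-6/55) + 1/2264870944 = -245544/55 + 1/2264870944 = -556125471073481/124567901920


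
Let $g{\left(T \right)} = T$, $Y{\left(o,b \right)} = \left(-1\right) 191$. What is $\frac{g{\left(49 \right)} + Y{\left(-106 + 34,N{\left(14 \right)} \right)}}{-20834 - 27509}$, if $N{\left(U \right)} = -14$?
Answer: $\frac{142}{48343} \approx 0.0029373$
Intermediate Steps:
$Y{\left(o,b \right)} = -191$
$\frac{g{\left(49 \right)} + Y{\left(-106 + 34,N{\left(14 \right)} \right)}}{-20834 - 27509} = \frac{49 - 191}{-20834 - 27509} = - \frac{142}{-48343} = \left(-142\right) \left(- \frac{1}{48343}\right) = \frac{142}{48343}$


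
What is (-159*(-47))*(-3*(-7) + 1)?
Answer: 164406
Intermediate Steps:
(-159*(-47))*(-3*(-7) + 1) = 7473*(21 + 1) = 7473*22 = 164406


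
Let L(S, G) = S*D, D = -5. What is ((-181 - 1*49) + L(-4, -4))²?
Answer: 44100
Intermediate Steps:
L(S, G) = -5*S (L(S, G) = S*(-5) = -5*S)
((-181 - 1*49) + L(-4, -4))² = ((-181 - 1*49) - 5*(-4))² = ((-181 - 49) + 20)² = (-230 + 20)² = (-210)² = 44100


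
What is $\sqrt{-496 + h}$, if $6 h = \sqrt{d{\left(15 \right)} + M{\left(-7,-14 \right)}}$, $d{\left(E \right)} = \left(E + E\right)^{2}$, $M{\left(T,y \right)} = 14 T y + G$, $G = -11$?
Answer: $\frac{\sqrt{-17856 + 6 \sqrt{2261}}}{6} \approx 22.092 i$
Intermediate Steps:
$M{\left(T,y \right)} = -11 + 14 T y$ ($M{\left(T,y \right)} = 14 T y - 11 = -11 + 14 T y$)
$d{\left(E \right)} = 4 E^{2}$ ($d{\left(E \right)} = \left(2 E\right)^{2} = 4 E^{2}$)
$h = \frac{\sqrt{2261}}{6}$ ($h = \frac{\sqrt{4 \cdot 15^{2} - \left(11 + 98 \left(-14\right)\right)}}{6} = \frac{\sqrt{4 \cdot 225 + \left(-11 + 1372\right)}}{6} = \frac{\sqrt{900 + 1361}}{6} = \frac{\sqrt{2261}}{6} \approx 7.925$)
$\sqrt{-496 + h} = \sqrt{-496 + \frac{\sqrt{2261}}{6}}$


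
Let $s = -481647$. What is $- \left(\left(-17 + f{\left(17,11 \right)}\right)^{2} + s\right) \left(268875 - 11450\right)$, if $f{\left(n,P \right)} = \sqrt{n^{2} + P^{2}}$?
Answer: $123808038900 + 8752450 \sqrt{410} \approx 1.2399 \cdot 10^{11}$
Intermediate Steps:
$f{\left(n,P \right)} = \sqrt{P^{2} + n^{2}}$
$- \left(\left(-17 + f{\left(17,11 \right)}\right)^{2} + s\right) \left(268875 - 11450\right) = - \left(\left(-17 + \sqrt{11^{2} + 17^{2}}\right)^{2} - 481647\right) \left(268875 - 11450\right) = - \left(\left(-17 + \sqrt{121 + 289}\right)^{2} - 481647\right) 257425 = - \left(\left(-17 + \sqrt{410}\right)^{2} - 481647\right) 257425 = - \left(-481647 + \left(-17 + \sqrt{410}\right)^{2}\right) 257425 = - (-123987978975 + 257425 \left(-17 + \sqrt{410}\right)^{2}) = 123987978975 - 257425 \left(-17 + \sqrt{410}\right)^{2}$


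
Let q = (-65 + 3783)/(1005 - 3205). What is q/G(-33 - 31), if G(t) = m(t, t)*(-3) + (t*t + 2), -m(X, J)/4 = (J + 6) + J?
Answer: -169/263400 ≈ -0.00064161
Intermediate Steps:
m(X, J) = -24 - 8*J (m(X, J) = -4*((J + 6) + J) = -4*((6 + J) + J) = -4*(6 + 2*J) = -24 - 8*J)
G(t) = 74 + t² + 24*t (G(t) = (-24 - 8*t)*(-3) + (t*t + 2) = (72 + 24*t) + (t² + 2) = (72 + 24*t) + (2 + t²) = 74 + t² + 24*t)
q = -169/100 (q = 3718/(-2200) = 3718*(-1/2200) = -169/100 ≈ -1.6900)
q/G(-33 - 31) = -169/(100*(74 + (-33 - 31)² + 24*(-33 - 31))) = -169/(100*(74 + (-64)² + 24*(-64))) = -169/(100*(74 + 4096 - 1536)) = -169/100/2634 = -169/100*1/2634 = -169/263400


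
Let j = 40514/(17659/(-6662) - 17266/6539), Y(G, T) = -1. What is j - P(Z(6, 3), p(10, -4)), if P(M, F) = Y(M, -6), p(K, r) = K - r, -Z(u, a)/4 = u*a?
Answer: -37546244897/4904219 ≈ -7655.9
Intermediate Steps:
Z(u, a) = -4*a*u (Z(u, a) = -4*u*a = -4*a*u)
P(M, F) = -1
j = -37551149116/4904219 (j = 40514/(17659*(-1/6662) - 17266*1/6539) = 40514/(-17659/6662 - 17266/6539) = 40514/(-230498293/43562818) = 40514*(-43562818/230498293) = -37551149116/4904219 ≈ -7656.9)
j - P(Z(6, 3), p(10, -4)) = -37551149116/4904219 - 1*(-1) = -37551149116/4904219 + 1 = -37546244897/4904219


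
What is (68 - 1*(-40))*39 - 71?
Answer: 4141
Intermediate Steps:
(68 - 1*(-40))*39 - 71 = (68 + 40)*39 - 71 = 108*39 - 71 = 4212 - 71 = 4141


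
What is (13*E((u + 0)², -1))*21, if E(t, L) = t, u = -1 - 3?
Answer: 4368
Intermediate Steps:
u = -4
(13*E((u + 0)², -1))*21 = (13*(-4 + 0)²)*21 = (13*(-4)²)*21 = (13*16)*21 = 208*21 = 4368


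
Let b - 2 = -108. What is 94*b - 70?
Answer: -10034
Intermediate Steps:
b = -106 (b = 2 - 108 = -106)
94*b - 70 = 94*(-106) - 70 = -9964 - 70 = -10034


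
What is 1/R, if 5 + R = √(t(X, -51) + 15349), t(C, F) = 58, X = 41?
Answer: 5/15382 + √15407/15382 ≈ 0.0083946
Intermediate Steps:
R = -5 + √15407 (R = -5 + √(58 + 15349) = -5 + √15407 ≈ 119.13)
1/R = 1/(-5 + √15407)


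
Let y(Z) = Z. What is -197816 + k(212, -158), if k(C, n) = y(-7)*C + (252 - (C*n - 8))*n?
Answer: -5532748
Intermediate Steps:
k(C, n) = -7*C + n*(260 - C*n) (k(C, n) = -7*C + (252 - (C*n - 8))*n = -7*C + (252 - (-8 + C*n))*n = -7*C + (252 + (8 - C*n))*n = -7*C + (260 - C*n)*n = -7*C + n*(260 - C*n))
-197816 + k(212, -158) = -197816 + (-7*212 + 260*(-158) - 1*212*(-158)**2) = -197816 + (-1484 - 41080 - 1*212*24964) = -197816 + (-1484 - 41080 - 5292368) = -197816 - 5334932 = -5532748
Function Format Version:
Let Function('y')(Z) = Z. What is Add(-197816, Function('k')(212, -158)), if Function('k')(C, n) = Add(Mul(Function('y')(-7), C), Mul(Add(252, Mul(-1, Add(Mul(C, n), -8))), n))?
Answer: -5532748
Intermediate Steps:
Function('k')(C, n) = Add(Mul(-7, C), Mul(n, Add(260, Mul(-1, C, n)))) (Function('k')(C, n) = Add(Mul(-7, C), Mul(Add(252, Mul(-1, Add(Mul(C, n), -8))), n)) = Add(Mul(-7, C), Mul(Add(252, Mul(-1, Add(-8, Mul(C, n)))), n)) = Add(Mul(-7, C), Mul(Add(252, Add(8, Mul(-1, C, n))), n)) = Add(Mul(-7, C), Mul(Add(260, Mul(-1, C, n)), n)) = Add(Mul(-7, C), Mul(n, Add(260, Mul(-1, C, n)))))
Add(-197816, Function('k')(212, -158)) = Add(-197816, Add(Mul(-7, 212), Mul(260, -158), Mul(-1, 212, Pow(-158, 2)))) = Add(-197816, Add(-1484, -41080, Mul(-1, 212, 24964))) = Add(-197816, Add(-1484, -41080, -5292368)) = Add(-197816, -5334932) = -5532748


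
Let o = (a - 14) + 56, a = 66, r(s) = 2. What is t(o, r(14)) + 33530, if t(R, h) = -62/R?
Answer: 1810589/54 ≈ 33529.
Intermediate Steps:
o = 108 (o = (66 - 14) + 56 = 52 + 56 = 108)
t(R, h) = -62/R
t(o, r(14)) + 33530 = -62/108 + 33530 = -62*1/108 + 33530 = -31/54 + 33530 = 1810589/54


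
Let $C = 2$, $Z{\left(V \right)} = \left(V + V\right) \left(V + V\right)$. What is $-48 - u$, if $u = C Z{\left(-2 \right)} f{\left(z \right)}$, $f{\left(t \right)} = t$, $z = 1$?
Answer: $-80$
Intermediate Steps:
$Z{\left(V \right)} = 4 V^{2}$ ($Z{\left(V \right)} = 2 V 2 V = 4 V^{2}$)
$u = 32$ ($u = 2 \cdot 4 \left(-2\right)^{2} \cdot 1 = 2 \cdot 4 \cdot 4 \cdot 1 = 2 \cdot 16 \cdot 1 = 32 \cdot 1 = 32$)
$-48 - u = -48 - 32 = -80$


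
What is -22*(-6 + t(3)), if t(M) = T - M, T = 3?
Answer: 132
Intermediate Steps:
t(M) = 3 - M
-22*(-6 + t(3)) = -22*(-6 + (3 - 1*3)) = -22*(-6 + (3 - 3)) = -22*(-6 + 0) = -22*(-6) = 132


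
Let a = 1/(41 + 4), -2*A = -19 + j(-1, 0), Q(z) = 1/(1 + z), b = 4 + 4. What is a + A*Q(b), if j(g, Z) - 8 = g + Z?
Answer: 31/45 ≈ 0.68889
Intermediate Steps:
b = 8
j(g, Z) = 8 + Z + g (j(g, Z) = 8 + (g + Z) = 8 + (Z + g) = 8 + Z + g)
A = 6 (A = -(-19 + (8 + 0 - 1))/2 = -(-19 + 7)/2 = -1/2*(-12) = 6)
a = 1/45 ≈ 0.022222
a + A*Q(b) = 1/45 + 6/(1 + 8) = 1/45 + 6/9 = 1/45 + 6*(1/9) = 1/45 + 2/3 = 31/45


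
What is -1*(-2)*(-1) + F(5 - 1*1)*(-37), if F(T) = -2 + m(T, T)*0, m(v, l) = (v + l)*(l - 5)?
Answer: 72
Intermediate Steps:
m(v, l) = (-5 + l)*(l + v) (m(v, l) = (l + v)*(-5 + l) = (-5 + l)*(l + v))
F(T) = -2 (F(T) = -2 + (T**2 - 5*T - 5*T + T*T)*0 = -2 + (T**2 - 5*T - 5*T + T**2)*0 = -2 + (-10*T + 2*T**2)*0 = -2 + 0 = -2)
-1*(-2)*(-1) + F(5 - 1*1)*(-37) = -1*(-2)*(-1) - 2*(-37) = 2*(-1) + 74 = -2 + 74 = 72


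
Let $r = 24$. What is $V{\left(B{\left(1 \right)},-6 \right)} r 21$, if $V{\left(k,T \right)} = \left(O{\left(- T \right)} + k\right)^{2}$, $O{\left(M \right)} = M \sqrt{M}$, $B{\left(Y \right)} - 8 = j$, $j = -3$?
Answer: $121464 + 30240 \sqrt{6} \approx 1.9554 \cdot 10^{5}$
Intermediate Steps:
$B{\left(Y \right)} = 5$ ($B{\left(Y \right)} = 8 - 3 = 5$)
$O{\left(M \right)} = M^{\frac{3}{2}}$
$V{\left(k,T \right)} = \left(k + \left(- T\right)^{\frac{3}{2}}\right)^{2}$ ($V{\left(k,T \right)} = \left(\left(- T\right)^{\frac{3}{2}} + k\right)^{2} = \left(k + \left(- T\right)^{\frac{3}{2}}\right)^{2}$)
$V{\left(B{\left(1 \right)},-6 \right)} r 21 = \left(5 + \left(\left(-1\right) \left(-6\right)\right)^{\frac{3}{2}}\right)^{2} \cdot 24 \cdot 21 = \left(5 + 6^{\frac{3}{2}}\right)^{2} \cdot 24 \cdot 21 = \left(5 + 6 \sqrt{6}\right)^{2} \cdot 24 \cdot 21 = 24 \left(5 + 6 \sqrt{6}\right)^{2} \cdot 21 = 504 \left(5 + 6 \sqrt{6}\right)^{2}$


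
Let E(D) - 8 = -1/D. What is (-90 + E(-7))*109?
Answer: -62457/7 ≈ -8922.4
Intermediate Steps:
E(D) = 8 - 1/D
(-90 + E(-7))*109 = (-90 + (8 - 1/(-7)))*109 = (-90 + (8 - 1*(-⅐)))*109 = (-90 + (8 + ⅐))*109 = (-90 + 57/7)*109 = -573/7*109 = -62457/7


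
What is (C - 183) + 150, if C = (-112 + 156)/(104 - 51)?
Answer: -1705/53 ≈ -32.170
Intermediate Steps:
C = 44/53 ≈ 0.83019
(C - 183) + 150 = (44/53 - 183) + 150 = -9655/53 + 150 = -1705/53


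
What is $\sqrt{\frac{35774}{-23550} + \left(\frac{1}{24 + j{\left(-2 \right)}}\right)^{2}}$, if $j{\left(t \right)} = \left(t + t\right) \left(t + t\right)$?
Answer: $\frac{77 i \sqrt{90903}}{18840} \approx 1.2323 i$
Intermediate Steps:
$j{\left(t \right)} = 4 t^{2}$ ($j{\left(t \right)} = 2 t 2 t = 4 t^{2}$)
$\sqrt{\frac{35774}{-23550} + \left(\frac{1}{24 + j{\left(-2 \right)}}\right)^{2}} = \sqrt{\frac{35774}{-23550} + \left(\frac{1}{24 + 4 \left(-2\right)^{2}}\right)^{2}} = \sqrt{35774 \left(- \frac{1}{23550}\right) + \left(\frac{1}{24 + 4 \cdot 4}\right)^{2}} = \sqrt{- \frac{17887}{11775} + \left(\frac{1}{24 + 16}\right)^{2}} = \sqrt{- \frac{17887}{11775} + \left(\frac{1}{40}\right)^{2}} = \sqrt{- \frac{17887}{11775} + \frac{1}{1600}} = \sqrt{- \frac{1144297}{753600}} = \frac{77 i \sqrt{90903}}{18840}$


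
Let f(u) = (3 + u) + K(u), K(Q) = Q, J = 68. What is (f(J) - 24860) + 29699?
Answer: 4978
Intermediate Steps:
f(u) = 3 + 2*u (f(u) = (3 + u) + u = 3 + 2*u)
(f(J) - 24860) + 29699 = ((3 + 2*68) - 24860) + 29699 = ((3 + 136) - 24860) + 29699 = (139 - 24860) + 29699 = -24721 + 29699 = 4978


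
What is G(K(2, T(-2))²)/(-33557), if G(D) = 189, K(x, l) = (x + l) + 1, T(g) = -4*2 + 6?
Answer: -189/33557 ≈ -0.0056322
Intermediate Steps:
T(g) = -2 (T(g) = -8 + 6 = -2)
K(x, l) = 1 + l + x (K(x, l) = (l + x) + 1 = 1 + l + x)
G(K(2, T(-2))²)/(-33557) = 189/(-33557) = 189*(-1/33557) = -189/33557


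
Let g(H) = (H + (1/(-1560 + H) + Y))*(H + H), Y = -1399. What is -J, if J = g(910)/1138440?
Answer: 2224957/2846100 ≈ 0.78176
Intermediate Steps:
g(H) = 2*H*(-1399 + H + 1/(-1560 + H)) (g(H) = (H + (1/(-1560 + H) - 1399))*(H + H) = (H + (-1399 + 1/(-1560 + H)))*(2*H) = (-1399 + H + 1/(-1560 + H))*(2*H) = 2*H*(-1399 + H + 1/(-1560 + H)))
J = -2224957/2846100 (J = (2*910*(2182441 + 910² - 2959*910)/(-1560 + 910))/1138440 = (2*910*(2182441 + 828100 - 2692690)/(-650))*(1/1138440) = (2*910*(-1/650)*317851)*(1/1138440) = -4449914/5*1/1138440 = -2224957/2846100 ≈ -0.78176)
-J = -1*(-2224957/2846100) = 2224957/2846100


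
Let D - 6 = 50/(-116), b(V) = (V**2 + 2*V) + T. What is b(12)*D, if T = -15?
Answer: 49419/58 ≈ 852.05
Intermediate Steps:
b(V) = -15 + V**2 + 2*V (b(V) = (V**2 + 2*V) - 15 = -15 + V**2 + 2*V)
D = 323/58 (D = 6 + 50/(-116) = 6 + 50*(-1/116) = 6 - 25/58 = 323/58 ≈ 5.5690)
b(12)*D = (-15 + 12**2 + 2*12)*(323/58) = (-15 + 144 + 24)*(323/58) = 153*(323/58) = 49419/58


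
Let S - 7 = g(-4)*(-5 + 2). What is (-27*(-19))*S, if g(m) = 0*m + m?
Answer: 9747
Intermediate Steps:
g(m) = m (g(m) = 0 + m = m)
S = 19 (S = 7 - 4*(-5 + 2) = 7 - 4*(-3) = 7 + 12 = 19)
(-27*(-19))*S = -27*(-19)*19 = 513*19 = 9747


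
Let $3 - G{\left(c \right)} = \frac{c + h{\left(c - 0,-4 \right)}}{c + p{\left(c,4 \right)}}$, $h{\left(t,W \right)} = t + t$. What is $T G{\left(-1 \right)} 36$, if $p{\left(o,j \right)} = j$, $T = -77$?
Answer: $-11088$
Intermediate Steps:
$h{\left(t,W \right)} = 2 t$
$G{\left(c \right)} = 3 - \frac{3 c}{4 + c}$ ($G{\left(c \right)} = 3 - \frac{c + 2 \left(c - 0\right)}{c + 4} = 3 - \frac{c + 2 \left(c + 0\right)}{4 + c} = 3 - \frac{c + 2 c}{4 + c} = 3 - \frac{3 c}{4 + c}$)
$T G{\left(-1 \right)} 36 = - 77 \frac{12}{4 - 1} \cdot 36 = - 77 \cdot \frac{12}{3} \cdot 36 = - 77 \cdot 12 \cdot \frac{1}{3} \cdot 36 = \left(-77\right) 4 \cdot 36 = \left(-308\right) 36 = -11088$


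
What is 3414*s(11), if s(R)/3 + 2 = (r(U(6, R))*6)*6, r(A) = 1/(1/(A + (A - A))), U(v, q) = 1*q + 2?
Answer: 4772772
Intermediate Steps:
U(v, q) = 2 + q (U(v, q) = q + 2 = 2 + q)
r(A) = A (r(A) = 1/(1/(A + 0)) = 1/(1/A) = A)
s(R) = 210 + 108*R (s(R) = -6 + 3*(((2 + R)*6)*6) = -6 + 3*((12 + 6*R)*6) = -6 + 3*(72 + 36*R) = -6 + (216 + 108*R) = 210 + 108*R)
3414*s(11) = 3414*(210 + 108*11) = 3414*(210 + 1188) = 3414*1398 = 4772772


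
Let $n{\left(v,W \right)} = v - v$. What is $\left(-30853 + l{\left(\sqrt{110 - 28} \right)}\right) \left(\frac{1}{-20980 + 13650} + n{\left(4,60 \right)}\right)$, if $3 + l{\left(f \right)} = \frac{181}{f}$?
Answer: $\frac{15428}{3665} - \frac{181 \sqrt{82}}{601060} \approx 4.2068$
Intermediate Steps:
$n{\left(v,W \right)} = 0$
$l{\left(f \right)} = -3 + \frac{181}{f}$
$\left(-30853 + l{\left(\sqrt{110 - 28} \right)}\right) \left(\frac{1}{-20980 + 13650} + n{\left(4,60 \right)}\right) = \left(-30853 - \left(3 - \frac{181}{\sqrt{110 - 28}}\right)\right) \left(\frac{1}{-20980 + 13650} + 0\right) = \left(-30853 - \left(3 - \frac{181}{\sqrt{82}}\right)\right) \left(\frac{1}{-7330} + 0\right) = \left(-30853 - \left(3 - 181 \frac{\sqrt{82}}{82}\right)\right) \left(- \frac{1}{7330} + 0\right) = \left(-30853 - \left(3 - \frac{181 \sqrt{82}}{82}\right)\right) \left(- \frac{1}{7330}\right) = \left(-30856 + \frac{181 \sqrt{82}}{82}\right) \left(- \frac{1}{7330}\right) = \frac{15428}{3665} - \frac{181 \sqrt{82}}{601060}$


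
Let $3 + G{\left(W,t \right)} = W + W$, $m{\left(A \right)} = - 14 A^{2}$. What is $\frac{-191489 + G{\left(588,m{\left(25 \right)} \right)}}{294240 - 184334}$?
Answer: $- \frac{95158}{54953} \approx -1.7316$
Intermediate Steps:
$G{\left(W,t \right)} = -3 + 2 W$ ($G{\left(W,t \right)} = -3 + \left(W + W\right) = -3 + 2 W$)
$\frac{-191489 + G{\left(588,m{\left(25 \right)} \right)}}{294240 - 184334} = \frac{-191489 + \left(-3 + 2 \cdot 588\right)}{294240 - 184334} = \frac{-191489 + \left(-3 + 1176\right)}{109906} = \left(-191489 + 1173\right) \frac{1}{109906} = \left(-190316\right) \frac{1}{109906} = - \frac{95158}{54953}$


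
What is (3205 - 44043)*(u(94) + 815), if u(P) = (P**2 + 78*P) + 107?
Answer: -697921420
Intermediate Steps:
u(P) = 107 + P**2 + 78*P
(3205 - 44043)*(u(94) + 815) = (3205 - 44043)*((107 + 94**2 + 78*94) + 815) = -40838*((107 + 8836 + 7332) + 815) = -40838*(16275 + 815) = -40838*17090 = -697921420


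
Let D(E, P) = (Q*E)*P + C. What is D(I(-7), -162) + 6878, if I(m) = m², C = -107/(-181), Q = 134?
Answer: -191283227/181 ≈ -1.0568e+6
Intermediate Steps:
C = 107/181 (C = -107*(-1/181) = 107/181 ≈ 0.59116)
D(E, P) = 107/181 + 134*E*P (D(E, P) = (134*E)*P + 107/181 = 134*E*P + 107/181 = 107/181 + 134*E*P)
D(I(-7), -162) + 6878 = (107/181 + 134*(-7)²*(-162)) + 6878 = (107/181 + 134*49*(-162)) + 6878 = (107/181 - 1063692) + 6878 = -192528145/181 + 6878 = -191283227/181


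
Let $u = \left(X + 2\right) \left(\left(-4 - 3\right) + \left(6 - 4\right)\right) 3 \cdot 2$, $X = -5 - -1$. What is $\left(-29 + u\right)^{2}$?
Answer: $961$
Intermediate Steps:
$X = -4$ ($X = -5 + 1 = -4$)
$u = 60$ ($u = \left(-4 + 2\right) \left(\left(-4 - 3\right) + \left(6 - 4\right)\right) 3 \cdot 2 = - 2 \left(-7 + \left(6 - 4\right)\right) 3 \cdot 2 = - 2 \left(-7 + 2\right) 3 \cdot 2 = \left(-2\right) \left(-5\right) 3 \cdot 2 = 10 \cdot 3 \cdot 2 = 30 \cdot 2 = 60$)
$\left(-29 + u\right)^{2} = \left(-29 + 60\right)^{2} = 31^{2} = 961$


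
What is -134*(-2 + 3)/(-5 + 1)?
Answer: 67/2 ≈ 33.500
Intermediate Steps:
-134*(-2 + 3)/(-5 + 1) = -134/(-4) = -134*(-1)/4 = -134*(-¼) = 67/2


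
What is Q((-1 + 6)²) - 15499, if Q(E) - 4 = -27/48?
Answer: -247929/16 ≈ -15496.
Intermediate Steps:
Q(E) = 55/16 (Q(E) = 4 - 27/48 = 4 - 27*1/48 = 4 - 9/16 = 55/16)
Q((-1 + 6)²) - 15499 = 55/16 - 15499 = -247929/16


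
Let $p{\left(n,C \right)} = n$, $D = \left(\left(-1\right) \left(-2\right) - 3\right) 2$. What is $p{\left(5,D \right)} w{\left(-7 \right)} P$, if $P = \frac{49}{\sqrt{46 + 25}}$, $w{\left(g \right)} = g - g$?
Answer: $0$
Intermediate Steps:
$w{\left(g \right)} = 0$
$D = -2$ ($D = \left(2 - 3\right) 2 = \left(-1\right) 2 = -2$)
$P = \frac{49 \sqrt{71}}{71}$ ($P = \frac{49}{\sqrt{71}} = 49 \frac{\sqrt{71}}{71} = \frac{49 \sqrt{71}}{71} \approx 5.8152$)
$p{\left(5,D \right)} w{\left(-7 \right)} P = 5 \cdot 0 \frac{49 \sqrt{71}}{71} = 0 \frac{49 \sqrt{71}}{71} = 0$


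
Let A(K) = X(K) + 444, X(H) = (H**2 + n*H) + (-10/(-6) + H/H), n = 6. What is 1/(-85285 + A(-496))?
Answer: 3/474605 ≈ 6.3210e-6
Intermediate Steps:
X(H) = 8/3 + H**2 + 6*H (X(H) = (H**2 + 6*H) + (-10/(-6) + H/H) = (H**2 + 6*H) + (-10*(-1/6) + 1) = (H**2 + 6*H) + (5/3 + 1) = (H**2 + 6*H) + 8/3 = 8/3 + H**2 + 6*H)
A(K) = 1340/3 + K**2 + 6*K (A(K) = (8/3 + K**2 + 6*K) + 444 = 1340/3 + K**2 + 6*K)
1/(-85285 + A(-496)) = 1/(-85285 + (1340/3 + (-496)**2 + 6*(-496))) = 1/(-85285 + (1340/3 + 246016 - 2976)) = 1/(-85285 + 730460/3) = 1/(474605/3) = 3/474605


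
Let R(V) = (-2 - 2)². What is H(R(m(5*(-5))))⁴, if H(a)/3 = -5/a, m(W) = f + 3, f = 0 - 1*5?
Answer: 50625/65536 ≈ 0.77248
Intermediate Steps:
f = -5 (f = 0 - 5 = -5)
m(W) = -2 (m(W) = -5 + 3 = -2)
R(V) = 16 (R(V) = (-4)² = 16)
H(a) = -15/a (H(a) = 3*(-5/a) = -15/a)
H(R(m(5*(-5))))⁴ = (-15/16)⁴ = 50625/65536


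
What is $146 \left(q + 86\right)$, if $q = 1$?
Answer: $12702$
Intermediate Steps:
$146 \left(q + 86\right) = 146 \left(1 + 86\right) = 146 \cdot 87 = 12702$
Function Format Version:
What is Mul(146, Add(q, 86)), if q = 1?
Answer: 12702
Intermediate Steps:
Mul(146, Add(q, 86)) = Mul(146, Add(1, 86)) = Mul(146, 87) = 12702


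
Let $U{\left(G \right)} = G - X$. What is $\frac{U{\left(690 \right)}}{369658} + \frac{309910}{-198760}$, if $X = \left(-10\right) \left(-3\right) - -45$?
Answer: $- \frac{5721923669}{3673661204} \approx -1.5576$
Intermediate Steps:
$X = 75$ ($X = 30 + 45 = 75$)
$U{\left(G \right)} = -75 + G$ ($U{\left(G \right)} = G - 75 = -75 + G$)
$\frac{U{\left(690 \right)}}{369658} + \frac{309910}{-198760} = \frac{-75 + 690}{369658} + \frac{309910}{-198760} = 615 \cdot \frac{1}{369658} + 309910 \left(- \frac{1}{198760}\right) = \frac{615}{369658} - \frac{30991}{19876} = - \frac{5721923669}{3673661204}$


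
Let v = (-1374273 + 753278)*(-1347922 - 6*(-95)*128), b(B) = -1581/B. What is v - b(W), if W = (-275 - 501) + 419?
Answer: 5542215190299/7 ≈ 7.9175e+11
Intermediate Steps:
W = -357 (W = -776 + 419 = -357)
v = 791745027190 (v = -620995*(-1347922 + 570*128) = -620995*(-1347922 + 72960) = -620995*(-1274962) = 791745027190)
v - b(W) = 791745027190 - (-1581)/(-357) = 791745027190 - (-1581)*(-1)/357 = 791745027190 - 1*31/7 = 791745027190 - 31/7 = 5542215190299/7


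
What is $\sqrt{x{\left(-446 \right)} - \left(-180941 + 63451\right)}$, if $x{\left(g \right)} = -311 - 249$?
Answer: $\sqrt{116930} \approx 341.95$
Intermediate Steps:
$x{\left(g \right)} = -560$ ($x{\left(g \right)} = -311 - 249 = -560$)
$\sqrt{x{\left(-446 \right)} - \left(-180941 + 63451\right)} = \sqrt{-560 - \left(-180941 + 63451\right)} = \sqrt{-560 - -117490} = \sqrt{-560 + 117490} = \sqrt{116930}$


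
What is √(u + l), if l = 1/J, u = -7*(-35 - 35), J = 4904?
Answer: √2946030186/2452 ≈ 22.136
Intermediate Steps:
u = 490 (u = -7*(-70) = 490)
l = 1/4904 ≈ 0.00020392
√(u + l) = √(490 + 1/4904) = √(2402961/4904) = √2946030186/2452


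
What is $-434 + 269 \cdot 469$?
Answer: $125727$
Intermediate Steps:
$-434 + 269 \cdot 469 = -434 + 126161 = 125727$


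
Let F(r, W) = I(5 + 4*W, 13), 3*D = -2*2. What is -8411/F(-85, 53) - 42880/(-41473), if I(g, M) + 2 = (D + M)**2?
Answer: -46085201/747133 ≈ -61.683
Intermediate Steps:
D = -4/3 (D = (-2*2)/3 = (1/3)*(-4) = -4/3 ≈ -1.3333)
I(g, M) = -2 + (-4/3 + M)**2
F(r, W) = 1207/9 (F(r, W) = -2 + (-4 + 3*13)**2/9 = -2 + (-4 + 39)**2/9 = -2 + (1/9)*35**2 = -2 + (1/9)*1225 = -2 + 1225/9 = 1207/9)
-8411/F(-85, 53) - 42880/(-41473) = -8411/1207/9 - 42880/(-41473) = -8411*9/1207 - 42880*(-1/41473) = -75699/1207 + 640/619 = -46085201/747133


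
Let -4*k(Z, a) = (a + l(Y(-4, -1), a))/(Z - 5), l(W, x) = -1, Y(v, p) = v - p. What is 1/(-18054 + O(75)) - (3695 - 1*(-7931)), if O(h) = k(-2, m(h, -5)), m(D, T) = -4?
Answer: -5877140670/505517 ≈ -11626.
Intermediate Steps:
k(Z, a) = -(-1 + a)/(4*(-5 + Z)) (k(Z, a) = -(a - 1)/(4*(Z - 5)) = -(-1 + a)/(4*(-5 + Z)))
O(h) = -5/28 (O(h) = (1 - 1*(-4))/(4*(-5 - 2)) = (1/4)*(1 + 4)/(-7) = (1/4)*(-1/7)*5 = -5/28)
1/(-18054 + O(75)) - (3695 - 1*(-7931)) = 1/(-18054 - 5/28) - (3695 - 1*(-7931)) = 1/(-505517/28) - (3695 + 7931) = -28/505517 - 1*11626 = -28/505517 - 11626 = -5877140670/505517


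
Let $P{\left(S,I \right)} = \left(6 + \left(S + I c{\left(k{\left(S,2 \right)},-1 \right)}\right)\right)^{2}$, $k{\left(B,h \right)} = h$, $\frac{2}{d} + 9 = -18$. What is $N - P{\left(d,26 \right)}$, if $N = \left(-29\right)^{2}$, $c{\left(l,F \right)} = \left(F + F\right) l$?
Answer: $- \frac{6398815}{729} \approx -8777.5$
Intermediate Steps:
$d = - \frac{2}{27}$ ($d = \frac{2}{-9 - 18} = \frac{2}{-27} = 2 \left(- \frac{1}{27}\right) = - \frac{2}{27} \approx -0.074074$)
$c{\left(l,F \right)} = 2 F l$
$N = 841$
$P{\left(S,I \right)} = \left(6 + S - 4 I\right)^{2}$ ($P{\left(S,I \right)} = \left(6 + \left(S + I 2 \left(-1\right) 2\right)\right)^{2} = \left(6 + \left(S + I \left(-4\right)\right)\right)^{2} = \left(6 - \left(- S + 4 I\right)\right)^{2} = \left(6 + S - 4 I\right)^{2}$)
$N - P{\left(d,26 \right)} = 841 - \left(6 - \frac{2}{27} - 104\right)^{2} = 841 - \left(- \frac{2648}{27}\right)^{2} = 841 - \frac{7011904}{729} = - \frac{6398815}{729}$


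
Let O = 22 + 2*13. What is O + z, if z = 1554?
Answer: 1602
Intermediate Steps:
O = 48 (O = 22 + 26 = 48)
O + z = 48 + 1554 = 1602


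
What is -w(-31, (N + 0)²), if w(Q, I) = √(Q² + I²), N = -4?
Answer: -√1217 ≈ -34.885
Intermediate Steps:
w(Q, I) = √(I² + Q²)
-w(-31, (N + 0)²) = -√(((-4 + 0)²)² + (-31)²) = -√(((-4)²)² + 961) = -√(16² + 961) = -√(256 + 961) = -√1217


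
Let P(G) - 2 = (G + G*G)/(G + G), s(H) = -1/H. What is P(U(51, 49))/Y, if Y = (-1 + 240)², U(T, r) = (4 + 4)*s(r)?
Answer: 237/5597858 ≈ 4.2338e-5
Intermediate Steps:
U(T, r) = -8/r (U(T, r) = (4 + 4)*(-1/r) = 8*(-1/r) = -8/r)
P(G) = 2 + (G + G²)/(2*G) (P(G) = 2 + (G + G*G)/(G + G) = 2 + (G + G²)/((2*G)) = 2 + (G + G²)*(1/(2*G)) = 2 + (G + G²)/(2*G))
Y = 57121 (Y = 239² = 57121)
P(U(51, 49))/Y = (5/2 + (-8/49)/2)/57121 = (5/2 + (-8*1/49)/2)*(1/57121) = (5/2 + (½)*(-8/49))*(1/57121) = (5/2 - 4/49)*(1/57121) = (237/98)*(1/57121) = 237/5597858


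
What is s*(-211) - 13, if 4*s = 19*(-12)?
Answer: 12014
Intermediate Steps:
s = -57 (s = (19*(-12))/4 = (¼)*(-228) = -57)
s*(-211) - 13 = -57*(-211) - 13 = 12027 - 13 = 12014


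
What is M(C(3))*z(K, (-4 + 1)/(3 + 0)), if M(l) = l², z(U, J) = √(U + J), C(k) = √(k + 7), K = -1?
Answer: 10*I*√2 ≈ 14.142*I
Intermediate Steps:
C(k) = √(7 + k)
z(U, J) = √(J + U)
M(C(3))*z(K, (-4 + 1)/(3 + 0)) = (√(7 + 3))²*√((-4 + 1)/(3 + 0) - 1) = (√10)²*√(-3/3 - 1) = 10*√(-3*⅓ - 1) = 10*√(-1 - 1) = 10*√(-2) = 10*(I*√2) = 10*I*√2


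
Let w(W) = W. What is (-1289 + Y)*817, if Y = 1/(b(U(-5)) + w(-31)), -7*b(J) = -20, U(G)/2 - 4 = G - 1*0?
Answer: -207468980/197 ≈ -1.0531e+6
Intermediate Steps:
U(G) = 8 + 2*G (U(G) = 8 + 2*(G - 1*0) = 8 + 2*(G + 0) = 8 + 2*G)
b(J) = 20/7 (b(J) = -⅐*(-20) = 20/7)
Y = -7/197 (Y = 1/(20/7 - 31) = 1/(-197/7) = -7/197 ≈ -0.035533)
(-1289 + Y)*817 = (-1289 - 7/197)*817 = -253940/197*817 = -207468980/197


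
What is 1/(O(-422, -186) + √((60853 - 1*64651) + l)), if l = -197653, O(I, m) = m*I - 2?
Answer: 78490/6160881551 - I*√201451/6160881551 ≈ 1.274e-5 - 7.2852e-8*I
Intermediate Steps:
O(I, m) = -2 + I*m (O(I, m) = I*m - 2 = -2 + I*m)
1/(O(-422, -186) + √((60853 - 1*64651) + l)) = 1/((-2 - 422*(-186)) + √((60853 - 1*64651) - 197653)) = 1/((-2 + 78492) + √((60853 - 64651) - 197653)) = 1/(78490 + √(-3798 - 197653)) = 1/(78490 + √(-201451)) = 1/(78490 + I*√201451)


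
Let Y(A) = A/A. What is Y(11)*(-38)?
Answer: -38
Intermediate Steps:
Y(A) = 1
Y(11)*(-38) = 1*(-38) = -38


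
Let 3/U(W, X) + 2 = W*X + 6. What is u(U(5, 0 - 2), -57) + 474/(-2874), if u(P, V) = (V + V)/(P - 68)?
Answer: 98389/65623 ≈ 1.4993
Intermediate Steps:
U(W, X) = 3/(4 + W*X) (U(W, X) = 3/(-2 + (W*X + 6)) = 3/(-2 + (6 + W*X)) = 3/(4 + W*X))
u(P, V) = 2*V/(-68 + P) (u(P, V) = (2*V)/(-68 + P) = 2*V/(-68 + P))
u(U(5, 0 - 2), -57) + 474/(-2874) = 2*(-57)/(-68 + 3/(4 + 5*(0 - 2))) + 474/(-2874) = 2*(-57)/(-68 + 3/(4 + 5*(-2))) + 474*(-1/2874) = 2*(-57)/(-68 + 3/(4 - 10)) - 79/479 = 2*(-57)/(-68 + 3/(-6)) - 79/479 = 2*(-57)/(-68 + 3*(-⅙)) - 79/479 = 2*(-57)/(-68 - ½) - 79/479 = 2*(-57)/(-137/2) - 79/479 = 2*(-57)*(-2/137) - 79/479 = 228/137 - 79/479 = 98389/65623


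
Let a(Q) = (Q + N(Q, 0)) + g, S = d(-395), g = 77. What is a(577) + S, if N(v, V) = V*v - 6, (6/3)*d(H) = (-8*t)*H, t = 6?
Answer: 10128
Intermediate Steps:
d(H) = -24*H (d(H) = ((-8*6)*H)/2 = (-48*H)/2 = -24*H)
N(v, V) = -6 + V*v
S = 9480 (S = -24*(-395) = 9480)
a(Q) = 71 + Q (a(Q) = (Q + (-6 + 0*Q)) + 77 = (Q + (-6 + 0)) + 77 = (Q - 6) + 77 = (-6 + Q) + 77 = 71 + Q)
a(577) + S = (71 + 577) + 9480 = 648 + 9480 = 10128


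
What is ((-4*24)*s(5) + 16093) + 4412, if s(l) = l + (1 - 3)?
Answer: 20217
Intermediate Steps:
s(l) = -2 + l (s(l) = l - 2 = -2 + l)
((-4*24)*s(5) + 16093) + 4412 = ((-4*24)*(-2 + 5) + 16093) + 4412 = (-96*3 + 16093) + 4412 = (-288 + 16093) + 4412 = 15805 + 4412 = 20217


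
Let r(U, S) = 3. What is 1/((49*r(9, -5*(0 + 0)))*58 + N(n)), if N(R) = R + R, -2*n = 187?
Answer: 1/8339 ≈ 0.00011992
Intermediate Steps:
n = -187/2 (n = -½*187 = -187/2 ≈ -93.500)
N(R) = 2*R
1/((49*r(9, -5*(0 + 0)))*58 + N(n)) = 1/((49*3)*58 + 2*(-187/2)) = 1/(147*58 - 187) = 1/(8526 - 187) = 1/8339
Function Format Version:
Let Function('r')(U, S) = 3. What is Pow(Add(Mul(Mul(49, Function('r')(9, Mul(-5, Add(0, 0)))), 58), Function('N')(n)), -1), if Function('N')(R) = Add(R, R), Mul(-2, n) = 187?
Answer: Rational(1, 8339) ≈ 0.00011992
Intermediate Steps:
n = Rational(-187, 2) (n = Mul(Rational(-1, 2), 187) = Rational(-187, 2) ≈ -93.500)
Function('N')(R) = Mul(2, R)
Pow(Add(Mul(Mul(49, Function('r')(9, Mul(-5, Add(0, 0)))), 58), Function('N')(n)), -1) = Pow(Add(Mul(Mul(49, 3), 58), Mul(2, Rational(-187, 2))), -1) = Pow(Add(Mul(147, 58), -187), -1) = Pow(Add(8526, -187), -1) = Pow(8339, -1) = Rational(1, 8339)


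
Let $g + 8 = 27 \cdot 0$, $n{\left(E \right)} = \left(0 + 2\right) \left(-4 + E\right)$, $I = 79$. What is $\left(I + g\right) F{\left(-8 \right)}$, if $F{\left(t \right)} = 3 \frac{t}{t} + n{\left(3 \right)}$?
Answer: $71$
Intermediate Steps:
$n{\left(E \right)} = -8 + 2 E$ ($n{\left(E \right)} = 2 \left(-4 + E\right) = -8 + 2 E$)
$F{\left(t \right)} = 1$ ($F{\left(t \right)} = 3 \frac{t}{t} + \left(-8 + 2 \cdot 3\right) = 3 \cdot 1 + \left(-8 + 6\right) = 3 - 2 = 1$)
$g = -8$ ($g = -8 + 27 \cdot 0 = -8 + 0 = -8$)
$\left(I + g\right) F{\left(-8 \right)} = \left(79 - 8\right) 1 = 71 \cdot 1 = 71$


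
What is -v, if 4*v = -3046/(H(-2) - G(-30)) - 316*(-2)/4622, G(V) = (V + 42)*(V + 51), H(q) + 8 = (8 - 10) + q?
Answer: -3561365/1220208 ≈ -2.9187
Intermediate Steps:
H(q) = -10 + q (H(q) = -8 + ((8 - 10) + q) = -8 + (-2 + q) = -10 + q)
G(V) = (42 + V)*(51 + V)
v = 3561365/1220208 (v = (-3046/((-10 - 2) - (2142 + (-30)**2 + 93*(-30))) - 316*(-2)/4622)/4 = (-3046/(-12 - (2142 + 900 - 2790)) + 632*(1/4622))/4 = (-3046/(-12 - 1*252) + 316/2311)/4 = (-3046/(-12 - 252) + 316/2311)/4 = (-3046/(-264) + 316/2311)/4 = (-3046*(-1/264) + 316/2311)/4 = (1523/132 + 316/2311)/4 = (1/4)*(3561365/305052) = 3561365/1220208 ≈ 2.9187)
-v = -1*3561365/1220208 = -3561365/1220208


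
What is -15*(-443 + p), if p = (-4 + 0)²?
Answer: 6405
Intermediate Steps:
p = 16 (p = (-4)² = 16)
-15*(-443 + p) = -15*(-443 + 16) = -15*(-427) = 6405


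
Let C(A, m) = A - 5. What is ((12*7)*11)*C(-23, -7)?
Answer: -25872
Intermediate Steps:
C(A, m) = -5 + A
((12*7)*11)*C(-23, -7) = ((12*7)*11)*(-5 - 23) = (84*11)*(-28) = 924*(-28) = -25872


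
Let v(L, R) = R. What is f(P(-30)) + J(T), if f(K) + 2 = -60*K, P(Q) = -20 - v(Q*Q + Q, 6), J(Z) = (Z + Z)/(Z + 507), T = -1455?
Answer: 246649/158 ≈ 1561.1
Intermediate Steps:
J(Z) = 2*Z/(507 + Z) (J(Z) = (2*Z)/(507 + Z) = 2*Z/(507 + Z))
P(Q) = -26 (P(Q) = -20 - 1*6 = -20 - 6 = -26)
f(K) = -2 - 60*K
f(P(-30)) + J(T) = (-2 - 60*(-26)) + 2*(-1455)/(507 - 1455) = (-2 + 1560) + 2*(-1455)/(-948) = 1558 + 2*(-1455)*(-1/948) = 1558 + 485/158 = 246649/158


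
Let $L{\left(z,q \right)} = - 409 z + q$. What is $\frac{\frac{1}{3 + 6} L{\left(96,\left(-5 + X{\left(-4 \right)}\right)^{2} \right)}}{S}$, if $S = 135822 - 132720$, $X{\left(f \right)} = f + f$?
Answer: $- \frac{39095}{27918} \approx -1.4004$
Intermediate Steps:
$X{\left(f \right)} = 2 f$
$S = 3102$
$L{\left(z,q \right)} = q - 409 z$
$\frac{\frac{1}{3 + 6} L{\left(96,\left(-5 + X{\left(-4 \right)}\right)^{2} \right)}}{S} = \frac{\frac{1}{3 + 6} \left(\left(-5 + 2 \left(-4\right)\right)^{2} - 39264\right)}{3102} = \frac{\left(-5 - 8\right)^{2} - 39264}{9} \cdot \frac{1}{3102} = \frac{\left(-13\right)^{2} - 39264}{9} \cdot \frac{1}{3102} = \frac{169 - 39264}{9} \cdot \frac{1}{3102} = \frac{1}{9} \left(-39095\right) \frac{1}{3102} = \left(- \frac{39095}{9}\right) \frac{1}{3102} = - \frac{39095}{27918}$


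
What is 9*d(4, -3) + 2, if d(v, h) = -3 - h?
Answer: 2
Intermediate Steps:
9*d(4, -3) + 2 = 9*(-3 - 1*(-3)) + 2 = 9*(-3 + 3) + 2 = 9*0 + 2 = 0 + 2 = 2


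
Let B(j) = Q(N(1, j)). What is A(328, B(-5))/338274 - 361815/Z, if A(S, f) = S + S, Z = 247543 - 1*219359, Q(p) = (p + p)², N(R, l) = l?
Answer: -61187059303/4766957208 ≈ -12.836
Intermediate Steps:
Q(p) = 4*p² (Q(p) = (2*p)² = 4*p²)
B(j) = 4*j²
Z = 28184 (Z = 247543 - 219359 = 28184)
A(S, f) = 2*S
A(328, B(-5))/338274 - 361815/Z = (2*328)/338274 - 361815/28184 = 656*(1/338274) - 361815*1/28184 = 328/169137 - 361815/28184 = -61187059303/4766957208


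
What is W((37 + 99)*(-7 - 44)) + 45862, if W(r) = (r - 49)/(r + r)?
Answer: 636204649/13872 ≈ 45863.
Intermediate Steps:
W(r) = (-49 + r)/(2*r) (W(r) = (-49 + r)/((2*r)) = (-49 + r)*(1/(2*r)) = (-49 + r)/(2*r))
W((37 + 99)*(-7 - 44)) + 45862 = (-49 + (37 + 99)*(-7 - 44))/(2*(((37 + 99)*(-7 - 44)))) + 45862 = (-49 + 136*(-51))/(2*((136*(-51)))) + 45862 = (½)*(-49 - 6936)/(-6936) + 45862 = (½)*(-1/6936)*(-6985) + 45862 = 6985/13872 + 45862 = 636204649/13872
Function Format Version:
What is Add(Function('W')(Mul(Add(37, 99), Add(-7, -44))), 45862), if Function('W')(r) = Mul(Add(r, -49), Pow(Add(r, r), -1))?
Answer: Rational(636204649, 13872) ≈ 45863.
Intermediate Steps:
Function('W')(r) = Mul(Rational(1, 2), Pow(r, -1), Add(-49, r)) (Function('W')(r) = Mul(Add(-49, r), Pow(Mul(2, r), -1)) = Mul(Add(-49, r), Mul(Rational(1, 2), Pow(r, -1))) = Mul(Rational(1, 2), Pow(r, -1), Add(-49, r)))
Add(Function('W')(Mul(Add(37, 99), Add(-7, -44))), 45862) = Add(Mul(Rational(1, 2), Pow(Mul(Add(37, 99), Add(-7, -44)), -1), Add(-49, Mul(Add(37, 99), Add(-7, -44)))), 45862) = Add(Mul(Rational(1, 2), Pow(Mul(136, -51), -1), Add(-49, Mul(136, -51))), 45862) = Add(Mul(Rational(1, 2), Pow(-6936, -1), Add(-49, -6936)), 45862) = Add(Mul(Rational(1, 2), Rational(-1, 6936), -6985), 45862) = Add(Rational(6985, 13872), 45862) = Rational(636204649, 13872)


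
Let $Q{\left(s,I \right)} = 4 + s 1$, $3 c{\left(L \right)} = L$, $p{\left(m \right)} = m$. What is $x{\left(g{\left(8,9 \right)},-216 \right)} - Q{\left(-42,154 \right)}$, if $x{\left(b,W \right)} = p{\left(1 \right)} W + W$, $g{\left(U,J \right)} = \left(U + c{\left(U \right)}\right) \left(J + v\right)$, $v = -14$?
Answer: $-394$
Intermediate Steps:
$c{\left(L \right)} = \frac{L}{3}$
$Q{\left(s,I \right)} = 4 + s$
$g{\left(U,J \right)} = \frac{4 U \left(-14 + J\right)}{3}$ ($g{\left(U,J \right)} = \left(U + \frac{U}{3}\right) \left(J - 14\right) = \frac{4 U}{3} \left(-14 + J\right) = \frac{4 U \left(-14 + J\right)}{3}$)
$x{\left(b,W \right)} = 2 W$ ($x{\left(b,W \right)} = 1 W + W = W + W = 2 W$)
$x{\left(g{\left(8,9 \right)},-216 \right)} - Q{\left(-42,154 \right)} = 2 \left(-216\right) - \left(4 - 42\right) = -432 - -38 = -432 + 38 = -394$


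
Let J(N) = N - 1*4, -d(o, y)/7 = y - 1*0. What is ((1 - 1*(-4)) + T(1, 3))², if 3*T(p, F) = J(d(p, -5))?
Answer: 2116/9 ≈ 235.11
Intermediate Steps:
d(o, y) = -7*y (d(o, y) = -7*(y - 1*0) = -7*(y + 0) = -7*y)
J(N) = -4 + N (J(N) = N - 4 = -4 + N)
T(p, F) = 31/3 (T(p, F) = (-4 - 7*(-5))/3 = (-4 + 35)/3 = (⅓)*31 = 31/3)
((1 - 1*(-4)) + T(1, 3))² = ((1 - 1*(-4)) + 31/3)² = ((1 + 4) + 31/3)² = (5 + 31/3)² = (46/3)² = 2116/9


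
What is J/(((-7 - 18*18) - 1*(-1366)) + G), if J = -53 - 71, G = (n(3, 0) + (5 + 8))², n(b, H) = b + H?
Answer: -124/1291 ≈ -0.096050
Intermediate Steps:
n(b, H) = H + b
G = 256 (G = ((0 + 3) + (5 + 8))² = (3 + 13)² = 16² = 256)
J = -124
J/(((-7 - 18*18) - 1*(-1366)) + G) = -124/(((-7 - 18*18) - 1*(-1366)) + 256) = -124/(((-7 - 324) + 1366) + 256) = -124/((-331 + 1366) + 256) = -124/(1035 + 256) = -124/1291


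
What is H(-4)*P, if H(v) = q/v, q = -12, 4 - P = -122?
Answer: 378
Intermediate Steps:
P = 126 (P = 4 - 1*(-122) = 4 + 122 = 126)
H(v) = -12/v
H(-4)*P = -12/(-4)*126 = -12*(-¼)*126 = 3*126 = 378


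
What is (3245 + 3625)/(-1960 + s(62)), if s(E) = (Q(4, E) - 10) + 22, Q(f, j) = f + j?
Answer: -3435/941 ≈ -3.6504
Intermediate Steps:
s(E) = 16 + E (s(E) = ((4 + E) - 10) + 22 = (-6 + E) + 22 = 16 + E)
(3245 + 3625)/(-1960 + s(62)) = (3245 + 3625)/(-1960 + (16 + 62)) = 6870/(-1960 + 78) = 6870/(-1882) = 6870*(-1/1882) = -3435/941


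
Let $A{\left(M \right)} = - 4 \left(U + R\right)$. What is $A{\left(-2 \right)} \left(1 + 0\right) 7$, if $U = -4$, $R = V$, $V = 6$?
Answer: $-56$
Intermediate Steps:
$R = 6$
$A{\left(M \right)} = -8$ ($A{\left(M \right)} = - 4 \left(-4 + 6\right) = \left(-4\right) 2 = -8$)
$A{\left(-2 \right)} \left(1 + 0\right) 7 = - 8 \left(1 + 0\right) 7 = \left(-8\right) 1 \cdot 7 = \left(-8\right) 7 = -56$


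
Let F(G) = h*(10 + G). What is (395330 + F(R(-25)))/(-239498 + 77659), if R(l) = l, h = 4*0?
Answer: -395330/161839 ≈ -2.4427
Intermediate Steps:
h = 0
F(G) = 0 (F(G) = 0*(10 + G) = 0)
(395330 + F(R(-25)))/(-239498 + 77659) = (395330 + 0)/(-239498 + 77659) = 395330/(-161839) = 395330*(-1/161839) = -395330/161839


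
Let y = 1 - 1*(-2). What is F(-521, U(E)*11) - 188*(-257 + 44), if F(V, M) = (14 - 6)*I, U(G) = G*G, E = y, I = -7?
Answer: 39988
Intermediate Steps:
y = 3 (y = 1 + 2 = 3)
E = 3
U(G) = G**2
F(V, M) = -56 (F(V, M) = (14 - 6)*(-7) = 8*(-7) = -56)
F(-521, U(E)*11) - 188*(-257 + 44) = -56 - 188*(-257 + 44) = -56 - 188*(-213) = -56 - 1*(-40044) = -56 + 40044 = 39988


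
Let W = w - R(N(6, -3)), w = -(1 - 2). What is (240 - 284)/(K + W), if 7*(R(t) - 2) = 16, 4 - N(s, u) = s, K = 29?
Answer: -77/45 ≈ -1.7111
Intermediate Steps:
N(s, u) = 4 - s
w = 1 (w = -1*(-1) = 1)
R(t) = 30/7 (R(t) = 2 + (⅐)*16 = 2 + 16/7 = 30/7)
W = -23/7 (W = 1 - 1*30/7 = 1 - 30/7 = -23/7 ≈ -3.2857)
(240 - 284)/(K + W) = (240 - 284)/(29 - 23/7) = -44/180/7 = -44*7/180 = -77/45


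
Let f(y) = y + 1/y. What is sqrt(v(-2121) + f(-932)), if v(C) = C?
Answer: I*sqrt(662977501)/466 ≈ 55.254*I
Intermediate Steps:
sqrt(v(-2121) + f(-932)) = sqrt(-2121 + (-932 + 1/(-932))) = sqrt(-2121 + (-932 - 1/932)) = sqrt(-2121 - 868625/932) = sqrt(-2845397/932) = I*sqrt(662977501)/466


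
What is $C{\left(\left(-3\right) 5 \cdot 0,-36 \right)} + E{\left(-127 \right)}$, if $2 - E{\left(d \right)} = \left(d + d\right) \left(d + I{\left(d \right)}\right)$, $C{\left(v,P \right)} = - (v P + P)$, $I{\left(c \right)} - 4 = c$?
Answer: $-63462$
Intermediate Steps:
$I{\left(c \right)} = 4 + c$
$C{\left(v,P \right)} = - P - P v$ ($C{\left(v,P \right)} = - (P v + P) = - (P + P v) = - P - P v$)
$E{\left(d \right)} = 2 - 2 d \left(4 + 2 d\right)$ ($E{\left(d \right)} = 2 - \left(d + d\right) \left(d + \left(4 + d\right)\right) = 2 - 2 d \left(4 + 2 d\right)$)
$C{\left(\left(-3\right) 5 \cdot 0,-36 \right)} + E{\left(-127 \right)} = \left(-1\right) \left(-36\right) \left(1 + \left(-3\right) 5 \cdot 0\right) - \left(-1018 + 64516\right) = \left(-1\right) \left(-36\right) \left(1 - 0\right) + \left(2 + 1016 - 64516\right) = \left(-1\right) \left(-36\right) \left(1 + 0\right) + \left(2 + 1016 - 64516\right) = \left(-1\right) \left(-36\right) 1 - 63498 = 36 - 63498 = -63462$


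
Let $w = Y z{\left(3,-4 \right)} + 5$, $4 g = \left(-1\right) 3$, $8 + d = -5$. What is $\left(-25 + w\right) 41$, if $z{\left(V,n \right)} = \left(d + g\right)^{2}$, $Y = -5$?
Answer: $- \frac{633245}{16} \approx -39578.0$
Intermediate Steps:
$d = -13$ ($d = -8 - 5 = -13$)
$g = - \frac{3}{4}$ ($g = \frac{\left(-1\right) 3}{4} = \frac{1}{4} \left(-3\right) = - \frac{3}{4} \approx -0.75$)
$z{\left(V,n \right)} = \frac{3025}{16}$ ($z{\left(V,n \right)} = \left(-13 - \frac{3}{4}\right)^{2} = \left(- \frac{55}{4}\right)^{2} = \frac{3025}{16}$)
$w = - \frac{15045}{16}$ ($w = \left(-5\right) \frac{3025}{16} + 5 = - \frac{15125}{16} + 5 = - \frac{15045}{16} \approx -940.31$)
$\left(-25 + w\right) 41 = \left(-25 - \frac{15045}{16}\right) 41 = \left(- \frac{15445}{16}\right) 41 = - \frac{633245}{16}$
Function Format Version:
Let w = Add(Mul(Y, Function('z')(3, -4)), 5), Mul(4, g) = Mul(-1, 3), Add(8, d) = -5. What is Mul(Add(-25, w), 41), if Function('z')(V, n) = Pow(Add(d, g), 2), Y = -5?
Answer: Rational(-633245, 16) ≈ -39578.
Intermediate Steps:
d = -13 (d = Add(-8, -5) = -13)
g = Rational(-3, 4) (g = Mul(Rational(1, 4), Mul(-1, 3)) = Mul(Rational(1, 4), -3) = Rational(-3, 4) ≈ -0.75000)
Function('z')(V, n) = Rational(3025, 16) (Function('z')(V, n) = Pow(Add(-13, Rational(-3, 4)), 2) = Pow(Rational(-55, 4), 2) = Rational(3025, 16))
w = Rational(-15045, 16) (w = Add(Mul(-5, Rational(3025, 16)), 5) = Add(Rational(-15125, 16), 5) = Rational(-15045, 16) ≈ -940.31)
Mul(Add(-25, w), 41) = Mul(Add(-25, Rational(-15045, 16)), 41) = Mul(Rational(-15445, 16), 41) = Rational(-633245, 16)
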